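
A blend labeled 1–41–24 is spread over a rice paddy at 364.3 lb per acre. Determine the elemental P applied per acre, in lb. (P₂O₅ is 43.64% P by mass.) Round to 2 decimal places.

65.18 lb P per acre

P₂O₅ per acre = 364.3 × 41% = 149.363 lb.
Elemental P = 149.363 × 0.4364 = 65.182 lb per acre.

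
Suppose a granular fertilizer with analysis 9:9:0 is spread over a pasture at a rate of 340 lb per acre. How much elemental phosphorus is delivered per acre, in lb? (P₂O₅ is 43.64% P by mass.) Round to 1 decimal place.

P₂O₅ per acre = 340 × 9% = 30.6 lb.
Elemental P = 30.6 × 0.4364 = 13.3538 lb per acre.

13.4 lb P per acre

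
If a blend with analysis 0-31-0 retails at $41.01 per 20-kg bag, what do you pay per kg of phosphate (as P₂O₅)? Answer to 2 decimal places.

$6.61 per kg P₂O₅

P₂O₅ in bag = 20 × 31% = 6.2 kg.
Cost per kg P₂O₅ = $41.01 / 6.2 = $6.6145.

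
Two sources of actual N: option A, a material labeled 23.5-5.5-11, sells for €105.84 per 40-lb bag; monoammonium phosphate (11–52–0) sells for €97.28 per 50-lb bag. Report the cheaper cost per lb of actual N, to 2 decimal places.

€11.26 per lb N (option A)

option A: N per bag = 40 × 23.5% = 9.4 lb; cost = 105.84 / 9.4 = €11.2596/lb N.
monoammonium phosphate: N per bag = 50 × 11% = 5.5 lb; cost = 97.28 / 5.5 = €17.6873/lb N.
option A is cheaper.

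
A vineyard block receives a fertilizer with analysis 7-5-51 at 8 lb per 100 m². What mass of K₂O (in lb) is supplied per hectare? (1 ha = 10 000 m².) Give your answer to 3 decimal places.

K₂O per 100 m² = 8 × 51% = 4.08 lb.
Convert to per hectare: 4.08 × 100 = 408 lb.

408.000 lb K₂O per hectare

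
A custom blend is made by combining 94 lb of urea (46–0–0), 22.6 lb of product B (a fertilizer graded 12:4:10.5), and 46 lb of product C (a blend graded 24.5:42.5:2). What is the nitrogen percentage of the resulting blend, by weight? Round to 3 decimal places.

35.192% N

Total mass = 94 + 22.6 + 46 = 162.6 lb.
N mass = 46%×94 + 12%×22.6 + 24.5%×46 = 57.222 lb.
% N = 57.222 / 162.6 = 35.1919%.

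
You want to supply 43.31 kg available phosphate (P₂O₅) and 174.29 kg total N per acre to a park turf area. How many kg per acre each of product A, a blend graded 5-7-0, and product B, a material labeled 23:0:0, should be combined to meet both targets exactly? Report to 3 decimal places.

Per-acre balance (a = product A, b = product B):
P₂O₅: 0.07·a + 0·b = 43.31
N: 0.05·a + 0.23·b = 174.29
From row1: a = (43.31 − 0·b) / 0.07.
Into row2: 0.05·(43.31 − 0·b)/0.07 + 0.23·b = 174.29 → b = 623.2795, a = 618.7143.

618.714 kg product A, 623.280 kg product B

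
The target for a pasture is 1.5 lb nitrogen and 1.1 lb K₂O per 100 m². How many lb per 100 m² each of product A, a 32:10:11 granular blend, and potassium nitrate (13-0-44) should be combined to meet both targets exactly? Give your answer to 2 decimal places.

Let a = lb of product A, b = lb of potassium nitrate (per 100 m²).
N: 0.32·a + 0.13·b = 1.5
K₂O: 0.11·a + 0.44·b = 1.1
Eliminate b: (row1) − 0.13/0.44·(row2) → 0.2875·a = 1.175, so a = 4.08696.
Then b = (1.1 − 0.11·4.08696) / 0.44 = 1.47826.

4.09 lb product A, 1.48 lb potassium nitrate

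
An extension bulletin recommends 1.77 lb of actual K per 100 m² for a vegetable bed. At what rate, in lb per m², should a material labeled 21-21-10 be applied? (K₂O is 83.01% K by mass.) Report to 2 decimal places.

0.21 lb of product per sq m

As K₂O: 1.77 / 0.8301 = 2.13227 lb per 100 m².
Product per 100 m² = 2.13227 / 10% = 21.3227 lb.
Convert to per m²: 21.3227 × 0.01 = 0.213227 lb.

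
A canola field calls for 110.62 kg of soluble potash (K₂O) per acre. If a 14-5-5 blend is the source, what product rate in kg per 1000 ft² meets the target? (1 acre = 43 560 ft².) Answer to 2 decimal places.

Product per acre = 110.62 / 5% = 2212.4 kg.
Convert to per 1000 ft²: 2212.4 × 0.0229568 = 50.7897 kg.

50.79 kg of product per thousand sq ft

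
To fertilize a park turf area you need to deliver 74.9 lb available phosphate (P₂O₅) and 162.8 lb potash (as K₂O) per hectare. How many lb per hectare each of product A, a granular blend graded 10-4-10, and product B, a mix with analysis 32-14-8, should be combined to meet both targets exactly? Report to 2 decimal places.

Per-hectare balance (a = product A, b = product B):
P₂O₅: 0.04·a + 0.14·b = 74.9
K₂O: 0.1·a + 0.08·b = 162.8
Eliminate a: (row1) − 0.04/0.1·(row2) → 0.108·b = 9.78, so b = 90.5556.
Back-substitute: a = (74.9 − 0.14·90.5556) / 0.04 = 1555.556.

1555.56 lb product A, 90.56 lb product B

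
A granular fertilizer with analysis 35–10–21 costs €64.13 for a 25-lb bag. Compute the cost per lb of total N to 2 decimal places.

€7.33 per lb N

N in bag = 25 × 35% = 8.75 lb.
Cost per lb N = €64.13 / 8.75 = €7.3291.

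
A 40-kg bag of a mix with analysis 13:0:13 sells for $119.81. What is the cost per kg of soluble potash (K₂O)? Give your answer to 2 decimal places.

$23.04 per kg K₂O

K₂O in bag = 40 × 13% = 5.2 kg.
Cost per kg K₂O = $119.81 / 5.2 = $23.0404.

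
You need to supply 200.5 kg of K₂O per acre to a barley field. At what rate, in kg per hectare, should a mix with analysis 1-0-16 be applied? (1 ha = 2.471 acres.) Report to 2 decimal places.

3096.47 kg of product per hectare

Product per acre = 200.5 / 16% = 1253.12 kg.
Convert to per hectare: 1253.12 × 2.471 = 3096.472 kg.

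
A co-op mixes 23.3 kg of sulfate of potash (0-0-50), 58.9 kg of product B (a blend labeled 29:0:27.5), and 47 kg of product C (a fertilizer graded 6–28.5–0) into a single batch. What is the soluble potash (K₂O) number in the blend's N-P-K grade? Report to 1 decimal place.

Total mass = 23.3 + 58.9 + 47 = 129.2 kg.
K₂O mass = 50%×23.3 + 27.5%×58.9 + 0%×47 = 27.8475 kg.
% K₂O = 27.8475 / 129.2 = 21.5538%.

21.6% K₂O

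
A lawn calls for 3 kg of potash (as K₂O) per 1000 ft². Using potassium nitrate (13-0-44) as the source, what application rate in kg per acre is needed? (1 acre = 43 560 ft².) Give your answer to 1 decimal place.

297.0 kg of product per acre

Product per 1000 ft² = 3 / 44% = 6.81818 kg.
Convert to per acre: 6.81818 × 43.56 = 297 kg.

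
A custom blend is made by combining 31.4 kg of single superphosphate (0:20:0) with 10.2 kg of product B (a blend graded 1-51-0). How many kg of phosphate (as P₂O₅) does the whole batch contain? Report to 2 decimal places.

11.48 kg P₂O₅

P₂O₅ mass = 20%×31.4 + 51%×10.2 = 11.482 kg.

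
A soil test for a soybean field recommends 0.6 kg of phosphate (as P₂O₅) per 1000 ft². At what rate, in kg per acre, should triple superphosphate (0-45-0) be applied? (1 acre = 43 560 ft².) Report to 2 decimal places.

58.08 kg of product per acre

Product per 1000 ft² = 0.6 / 45% = 1.33333 kg.
Convert to per acre: 1.33333 × 43.56 = 58.08 kg.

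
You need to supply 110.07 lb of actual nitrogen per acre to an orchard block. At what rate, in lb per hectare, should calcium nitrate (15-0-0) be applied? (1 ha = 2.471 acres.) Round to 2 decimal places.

1813.22 lb of product per hectare

Product per acre = 110.07 / 15% = 733.8 lb.
Convert to per hectare: 733.8 × 2.471 = 1813.2198 lb.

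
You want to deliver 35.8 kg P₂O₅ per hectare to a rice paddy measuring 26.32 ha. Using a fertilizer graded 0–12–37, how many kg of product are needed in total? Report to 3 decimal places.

Product per hectare = 35.8 / 12% = 298.333 kg.
Total product = 298.333 × 26.32 = 7852.1333 kg.

7852.133 kg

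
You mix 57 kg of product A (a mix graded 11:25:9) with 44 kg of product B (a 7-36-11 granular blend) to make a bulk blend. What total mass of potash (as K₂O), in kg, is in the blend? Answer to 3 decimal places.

9.970 kg K₂O

K₂O mass = 9%×57 + 11%×44 = 9.97 kg.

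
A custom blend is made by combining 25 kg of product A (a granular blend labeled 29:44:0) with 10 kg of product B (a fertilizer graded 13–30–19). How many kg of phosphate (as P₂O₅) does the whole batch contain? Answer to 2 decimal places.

P₂O₅ mass = 44%×25 + 30%×10 = 14 kg.

14.00 kg P₂O₅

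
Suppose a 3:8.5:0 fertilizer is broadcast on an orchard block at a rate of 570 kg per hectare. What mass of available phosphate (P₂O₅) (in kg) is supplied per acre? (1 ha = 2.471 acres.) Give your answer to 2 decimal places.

P₂O₅ per hectare = 570 × 8.5% = 48.45 kg.
Convert to per acre: 48.45 × 0.404694 = 19.6074 kg.

19.61 kg P₂O₅ per acre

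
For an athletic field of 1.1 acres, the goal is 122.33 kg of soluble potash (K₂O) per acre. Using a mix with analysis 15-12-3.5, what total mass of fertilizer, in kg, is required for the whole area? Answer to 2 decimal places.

Product per acre = 122.33 / 3.5% = 3495.14 kg.
Total product = 3495.14 × 1.1 = 3844.657 kg.

3844.66 kg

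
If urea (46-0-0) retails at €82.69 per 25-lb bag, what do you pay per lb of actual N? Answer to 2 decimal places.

N in bag = 25 × 46% = 11.5 lb.
Cost per lb N = €82.69 / 11.5 = €7.1904.

€7.19 per lb N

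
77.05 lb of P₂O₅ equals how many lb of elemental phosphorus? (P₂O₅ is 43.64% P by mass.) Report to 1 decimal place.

P = 77.05 × 0.4364 = 33.6246 lb.

33.6 lb P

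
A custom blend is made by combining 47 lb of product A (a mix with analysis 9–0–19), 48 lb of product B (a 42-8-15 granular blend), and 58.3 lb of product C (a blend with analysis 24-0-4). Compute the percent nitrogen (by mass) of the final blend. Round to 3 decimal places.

25.037% N

Total mass = 47 + 48 + 58.3 = 153.3 lb.
N mass = 9%×47 + 42%×48 + 24%×58.3 = 38.382 lb.
% N = 38.382 / 153.3 = 25.0372%.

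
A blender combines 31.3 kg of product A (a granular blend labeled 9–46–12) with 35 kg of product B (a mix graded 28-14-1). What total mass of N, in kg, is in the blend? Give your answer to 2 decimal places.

N mass = 9%×31.3 + 28%×35 = 12.617 kg.

12.62 kg N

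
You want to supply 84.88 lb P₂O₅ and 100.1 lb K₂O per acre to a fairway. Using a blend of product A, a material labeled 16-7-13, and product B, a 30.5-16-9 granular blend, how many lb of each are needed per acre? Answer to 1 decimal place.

577.7 lb product A, 277.8 lb product B

Let a = lb of product A, b = lb of product B (per acre).
P₂O₅: 0.07·a + 0.16·b = 84.88
K₂O: 0.13·a + 0.09·b = 100.1
From row1: a = (84.88 − 0.16·b) / 0.07.
Into row2: 0.13·(84.88 − 0.16·b)/0.07 + 0.09·b = 100.1 → b = 277.752, a = 577.71.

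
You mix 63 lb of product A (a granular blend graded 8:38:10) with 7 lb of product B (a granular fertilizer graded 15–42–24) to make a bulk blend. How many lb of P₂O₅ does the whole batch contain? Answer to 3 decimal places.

26.880 lb P₂O₅

P₂O₅ mass = 38%×63 + 42%×7 = 26.88 lb.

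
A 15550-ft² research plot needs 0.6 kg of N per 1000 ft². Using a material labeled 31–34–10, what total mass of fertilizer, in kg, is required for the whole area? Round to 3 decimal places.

Product per 1000 ft² = 0.6 / 31% = 1.93548 kg.
Total product = 1.93548 × 15550 / 1000 = 30.0968 kg.

30.097 kg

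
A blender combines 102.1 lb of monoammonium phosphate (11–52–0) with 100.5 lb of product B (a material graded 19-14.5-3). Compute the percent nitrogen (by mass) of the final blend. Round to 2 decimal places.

Total mass = 102.1 + 100.5 = 202.6 lb.
N mass = 11%×102.1 + 19%×100.5 = 30.326 lb.
% N = 30.326 / 202.6 = 14.9684%.

14.97% N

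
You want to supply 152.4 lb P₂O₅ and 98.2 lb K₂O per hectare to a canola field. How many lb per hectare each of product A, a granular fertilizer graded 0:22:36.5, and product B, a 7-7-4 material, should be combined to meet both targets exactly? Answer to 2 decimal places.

46.45 lb product A, 2031.16 lb product B

Let a = lb of product A, b = lb of product B (per hectare).
P₂O₅: 0.22·a + 0.07·b = 152.4
K₂O: 0.365·a + 0.04·b = 98.2
Eliminate a: (row1) − 0.22/0.365·(row2) → 0.0458904·b = 93.211, so b = 2031.164.
Back-substitute: a = (152.4 − 0.07·2031.164) / 0.22 = 46.4478.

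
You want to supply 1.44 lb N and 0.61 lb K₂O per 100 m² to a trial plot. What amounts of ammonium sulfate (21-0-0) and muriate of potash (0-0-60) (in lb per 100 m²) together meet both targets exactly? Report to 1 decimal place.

6.9 lb ammonium sulfate, 1.0 lb muriate of potash

Per-100 m² balance (a = ammonium sulfate, b = muriate of potash):
N: 0.21·a + 0·b = 1.44
K₂O: 0·a + 0.6·b = 0.61
Solving simultaneously: a = 6.85714, b = 1.01667.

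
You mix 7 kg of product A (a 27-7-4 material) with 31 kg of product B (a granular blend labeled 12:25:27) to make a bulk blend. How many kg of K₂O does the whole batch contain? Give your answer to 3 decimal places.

K₂O mass = 4%×7 + 27%×31 = 8.65 kg.

8.650 kg K₂O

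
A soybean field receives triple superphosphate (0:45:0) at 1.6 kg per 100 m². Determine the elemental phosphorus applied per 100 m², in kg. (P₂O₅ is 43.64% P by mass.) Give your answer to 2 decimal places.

0.31 kg P per hundred sq m

P₂O₅ per 100 m² = 1.6 × 45% = 0.72 kg.
Elemental P = 0.72 × 0.4364 = 0.314208 kg per 100 m².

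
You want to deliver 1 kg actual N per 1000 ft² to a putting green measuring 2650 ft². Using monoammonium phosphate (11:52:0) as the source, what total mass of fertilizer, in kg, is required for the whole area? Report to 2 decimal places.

24.09 kg

Product per 1000 ft² = 1 / 11% = 9.09091 kg.
Total product = 9.09091 × 2650 / 1000 = 24.0909 kg.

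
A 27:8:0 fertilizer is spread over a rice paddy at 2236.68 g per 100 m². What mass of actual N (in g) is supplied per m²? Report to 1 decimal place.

nitrogen per 100 m² = 2236.68 × 27% = 603.904 g.
Convert to per m²: 603.904 × 0.01 = 6.03904 g.

6.0 g N per sq m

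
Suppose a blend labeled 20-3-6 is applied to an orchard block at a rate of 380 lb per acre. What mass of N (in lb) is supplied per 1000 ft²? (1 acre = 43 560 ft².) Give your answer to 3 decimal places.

nitrogen per acre = 380 × 20% = 76 lb.
Convert to per 1000 ft²: 76 × 0.0229568 = 1.74472 lb.

1.745 lb N per thousand sq ft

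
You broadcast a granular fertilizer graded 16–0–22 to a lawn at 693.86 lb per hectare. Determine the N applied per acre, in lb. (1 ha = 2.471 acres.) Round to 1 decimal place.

44.9 lb N per acre

nitrogen per hectare = 693.86 × 16% = 111.018 lb.
Convert to per acre: 111.018 × 0.404694 = 44.9282 lb.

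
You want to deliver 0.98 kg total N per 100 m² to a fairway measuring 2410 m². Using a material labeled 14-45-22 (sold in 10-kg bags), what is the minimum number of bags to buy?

17 bags

Product per 100 m² = 0.98 / 14% = 7 kg.
Total product = 7 × 2410 / 100 = 168.7 kg.
Bags = ⌈168.7 / 10⌉ = 17.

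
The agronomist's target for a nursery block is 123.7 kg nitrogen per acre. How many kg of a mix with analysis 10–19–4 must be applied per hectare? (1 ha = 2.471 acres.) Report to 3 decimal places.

3056.627 kg of product per hectare

Product per acre = 123.7 / 10% = 1237 kg.
Convert to per hectare: 1237 × 2.471 = 3056.627 kg.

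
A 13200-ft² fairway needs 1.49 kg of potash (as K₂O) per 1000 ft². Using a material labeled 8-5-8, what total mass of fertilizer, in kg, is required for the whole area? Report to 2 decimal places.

Product per 1000 ft² = 1.49 / 8% = 18.625 kg.
Total product = 18.625 × 13200 / 1000 = 245.85 kg.

245.85 kg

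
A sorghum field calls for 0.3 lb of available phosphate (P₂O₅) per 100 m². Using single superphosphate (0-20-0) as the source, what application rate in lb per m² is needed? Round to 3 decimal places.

0.015 lb of product per sq m

Product per 100 m² = 0.3 / 20% = 1.5 lb.
Convert to per m²: 1.5 × 0.01 = 0.015 lb.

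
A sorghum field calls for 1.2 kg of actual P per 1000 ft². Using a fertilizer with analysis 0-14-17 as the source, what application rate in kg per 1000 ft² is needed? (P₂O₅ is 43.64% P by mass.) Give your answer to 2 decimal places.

As P₂O₅: 1.2 / 0.4364 = 2.74977 kg per 1000 ft².
Product per 1000 ft² = 2.74977 / 14% = 19.6412 kg.

19.64 kg of product per thousand sq ft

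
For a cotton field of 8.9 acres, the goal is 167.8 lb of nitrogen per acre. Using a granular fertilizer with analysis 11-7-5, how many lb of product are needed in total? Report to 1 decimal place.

13576.5 lb

Product per acre = 167.8 / 11% = 1525.45 lb.
Total product = 1525.45 × 8.9 = 13576.545 lb.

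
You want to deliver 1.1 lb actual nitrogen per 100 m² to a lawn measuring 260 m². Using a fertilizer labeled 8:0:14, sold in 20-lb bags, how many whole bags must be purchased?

Product per 100 m² = 1.1 / 8% = 13.75 lb.
Total product = 13.75 × 260 / 100 = 35.75 lb.
Bags = ⌈35.75 / 20⌉ = 2.

2 bags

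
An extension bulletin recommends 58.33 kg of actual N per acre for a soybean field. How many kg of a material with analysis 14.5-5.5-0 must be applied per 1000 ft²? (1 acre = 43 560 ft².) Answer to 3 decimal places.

9.235 kg of product per thousand sq ft

Product per acre = 58.33 / 14.5% = 402.276 kg.
Convert to per 1000 ft²: 402.276 × 0.0229568 = 9.23498 kg.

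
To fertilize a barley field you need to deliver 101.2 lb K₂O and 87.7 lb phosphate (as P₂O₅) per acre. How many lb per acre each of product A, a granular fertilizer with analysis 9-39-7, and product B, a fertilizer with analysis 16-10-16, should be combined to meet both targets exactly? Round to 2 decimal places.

Per-acre balance (a = product A, b = product B):
K₂O: 0.07·a + 0.16·b = 101.2
P₂O₅: 0.39·a + 0.1·b = 87.7
Eliminate b: (row1) − 0.16/0.1·(row2) → -0.554·a = -39.12, so a = 70.6137.
Then b = (87.7 − 0.39·70.6137) / 0.1 = 601.606.

70.61 lb product A, 601.61 lb product B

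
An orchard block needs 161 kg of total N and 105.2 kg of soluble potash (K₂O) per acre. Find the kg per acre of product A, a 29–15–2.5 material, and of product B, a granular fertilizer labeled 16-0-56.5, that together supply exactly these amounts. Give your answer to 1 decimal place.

Per-acre balance (a = product A, b = product B):
N: 0.29·a + 0.16·b = 161
K₂O: 0.025·a + 0.565·b = 105.2
Eliminate a: (row1) − 0.29/0.025·(row2) → -6.394·b = -1059.32, so b = 165.674.
Back-substitute: a = (161 − 0.16·165.674) / 0.29 = 463.766.

463.8 kg product A, 165.7 kg product B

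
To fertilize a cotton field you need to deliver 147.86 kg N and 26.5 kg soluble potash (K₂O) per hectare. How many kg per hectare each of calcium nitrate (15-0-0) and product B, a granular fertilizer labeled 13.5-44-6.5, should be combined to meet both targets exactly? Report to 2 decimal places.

With a, b = kg per hectare of calcium nitrate and product B:
N: 0.15·a + 0.135·b = 147.86
K₂O: 0·a + 0.065·b = 26.5
Solving simultaneously: a = 618.8103, b = 407.692.

618.81 kg calcium nitrate, 407.69 kg product B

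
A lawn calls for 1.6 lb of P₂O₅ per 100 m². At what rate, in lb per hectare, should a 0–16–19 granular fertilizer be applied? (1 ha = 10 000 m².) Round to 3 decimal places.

1000.000 lb of product per hectare

Product per 100 m² = 1.6 / 16% = 10 lb.
Convert to per hectare: 10 × 100 = 1000 lb.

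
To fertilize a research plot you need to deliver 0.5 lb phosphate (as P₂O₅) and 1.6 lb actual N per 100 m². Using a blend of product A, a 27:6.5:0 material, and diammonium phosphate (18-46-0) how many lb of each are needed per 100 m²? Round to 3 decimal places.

With a, b = lb per 100 m² of product A and diammonium phosphate:
P₂O₅: 0.065·a + 0.46·b = 0.5
N: 0.27·a + 0.18·b = 1.6
Solving simultaneously: a = 5.74222, b = 0.275556.

5.742 lb product A, 0.276 lb diammonium phosphate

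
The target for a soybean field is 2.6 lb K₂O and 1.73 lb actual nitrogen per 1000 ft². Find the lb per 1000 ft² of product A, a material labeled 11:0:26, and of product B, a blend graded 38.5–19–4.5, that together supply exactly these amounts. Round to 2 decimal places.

Per-1000 ft² balance (a = product A, b = product B):
K₂O: 0.26·a + 0.045·b = 2.6
N: 0.11·a + 0.385·b = 1.73
Solving simultaneously: a = 9.70205, b = 1.72149.

9.70 lb product A, 1.72 lb product B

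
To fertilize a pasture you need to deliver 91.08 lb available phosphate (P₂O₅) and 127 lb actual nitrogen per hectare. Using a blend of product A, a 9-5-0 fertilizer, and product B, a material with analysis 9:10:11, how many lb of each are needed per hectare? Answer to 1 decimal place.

1000.6 lb product A, 410.5 lb product B

Let a = lb of product A, b = lb of product B (per hectare).
P₂O₅: 0.05·a + 0.1·b = 91.08
N: 0.09·a + 0.09·b = 127
Eliminate a: (row1) − 0.05/0.09·(row2) → 0.05·b = 20.5244, so b = 410.489.
Back-substitute: a = (91.08 − 0.1·410.489) / 0.05 = 1000.62.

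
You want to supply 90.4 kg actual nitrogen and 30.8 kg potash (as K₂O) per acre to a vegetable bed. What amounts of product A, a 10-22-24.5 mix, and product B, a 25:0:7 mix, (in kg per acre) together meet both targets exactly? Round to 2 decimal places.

With a, b = kg per acre of product A and product B:
N: 0.1·a + 0.25·b = 90.4
K₂O: 0.245·a + 0.07·b = 30.8
Eliminate b: (row1) − 0.25/0.07·(row2) → -0.775·a = -19.6, so a = 25.2903.
Then b = (30.8 − 0.245·25.2903) / 0.07 = 351.484.

25.29 kg product A, 351.48 kg product B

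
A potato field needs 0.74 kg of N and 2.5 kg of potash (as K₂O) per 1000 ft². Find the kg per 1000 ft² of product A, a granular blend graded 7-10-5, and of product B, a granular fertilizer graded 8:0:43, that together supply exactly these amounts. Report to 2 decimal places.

With a, b = kg per 1000 ft² of product A and product B:
N: 0.07·a + 0.08·b = 0.74
K₂O: 0.05·a + 0.43·b = 2.5
Eliminate b: (row1) − 0.08/0.43·(row2) → 0.0606977·a = 0.274884, so a = 4.52874.
Then b = (2.5 − 0.05·4.52874) / 0.43 = 5.28736.

4.53 kg product A, 5.29 kg product B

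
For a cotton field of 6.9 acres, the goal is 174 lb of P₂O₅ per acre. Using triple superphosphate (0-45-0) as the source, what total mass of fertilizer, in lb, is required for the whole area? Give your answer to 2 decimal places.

2668.00 lb

Product per acre = 174 / 45% = 386.667 lb.
Total product = 386.667 × 6.9 = 2668 lb.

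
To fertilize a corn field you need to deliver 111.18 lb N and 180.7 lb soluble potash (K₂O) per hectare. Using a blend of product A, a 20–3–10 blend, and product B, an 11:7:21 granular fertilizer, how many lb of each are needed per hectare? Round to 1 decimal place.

112.0 lb product A, 807.2 lb product B

Let a = lb of product A, b = lb of product B (per hectare).
N: 0.2·a + 0.11·b = 111.18
K₂O: 0.1·a + 0.21·b = 180.7
Eliminate a: (row1) − 0.2/0.1·(row2) → -0.31·b = -250.22, so b = 807.161.
Back-substitute: a = (111.18 − 0.11·807.161) / 0.2 = 111.961.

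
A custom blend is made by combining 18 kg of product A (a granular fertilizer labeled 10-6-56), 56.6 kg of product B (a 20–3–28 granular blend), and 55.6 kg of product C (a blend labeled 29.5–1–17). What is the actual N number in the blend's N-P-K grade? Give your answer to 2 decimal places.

Total mass = 18 + 56.6 + 55.6 = 130.2 kg.
N mass = 10%×18 + 20%×56.6 + 29.5%×55.6 = 29.522 kg.
% N = 29.522 / 130.2 = 22.6743%.

22.67% N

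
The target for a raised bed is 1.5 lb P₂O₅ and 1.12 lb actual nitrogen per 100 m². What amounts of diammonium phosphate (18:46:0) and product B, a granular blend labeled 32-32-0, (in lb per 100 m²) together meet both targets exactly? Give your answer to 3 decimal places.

1.357 lb diammonium phosphate, 2.737 lb product B

Per-100 m² balance (a = diammonium phosphate, b = product B):
P₂O₅: 0.46·a + 0.32·b = 1.5
N: 0.18·a + 0.32·b = 1.12
Eliminate b: (row1) − 0.32/0.32·(row2) → 0.28·a = 0.38, so a = 1.35714.
Then b = (1.12 − 0.18·1.35714) / 0.32 = 2.73661.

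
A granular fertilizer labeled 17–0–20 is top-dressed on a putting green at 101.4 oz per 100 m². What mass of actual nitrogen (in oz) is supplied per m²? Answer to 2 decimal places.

0.17 oz N per sq m

nitrogen per 100 m² = 101.4 × 17% = 17.238 oz.
Convert to per m²: 17.238 × 0.01 = 0.17238 oz.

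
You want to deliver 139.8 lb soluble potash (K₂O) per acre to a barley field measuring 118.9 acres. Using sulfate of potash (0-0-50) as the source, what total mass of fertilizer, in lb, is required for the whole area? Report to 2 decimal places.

Product per acre = 139.8 / 50% = 279.6 lb.
Total product = 279.6 × 118.9 = 33244.44 lb.

33244.44 lb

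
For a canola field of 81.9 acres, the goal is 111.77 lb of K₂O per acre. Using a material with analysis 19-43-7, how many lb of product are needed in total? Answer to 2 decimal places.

Product per acre = 111.77 / 7% = 1596.71 lb.
Total product = 1596.71 × 81.9 = 130770.9 lb.

130770.90 lb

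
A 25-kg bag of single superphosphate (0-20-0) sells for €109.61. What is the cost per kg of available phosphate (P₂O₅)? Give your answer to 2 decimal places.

P₂O₅ in bag = 25 × 20% = 5 kg.
Cost per kg P₂O₅ = €109.61 / 5 = €21.9220.

€21.92 per kg P₂O₅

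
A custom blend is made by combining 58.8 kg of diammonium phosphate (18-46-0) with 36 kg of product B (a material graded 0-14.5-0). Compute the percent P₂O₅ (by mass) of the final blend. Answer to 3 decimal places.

34.038% P₂O₅

Total mass = 58.8 + 36 = 94.8 kg.
P₂O₅ mass = 46%×58.8 + 14.5%×36 = 32.268 kg.
% P₂O₅ = 32.268 / 94.8 = 34.03797%.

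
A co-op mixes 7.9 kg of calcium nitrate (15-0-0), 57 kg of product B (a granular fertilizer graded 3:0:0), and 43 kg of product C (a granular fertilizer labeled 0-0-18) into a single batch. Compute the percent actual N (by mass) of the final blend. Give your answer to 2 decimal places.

2.68% N

Total mass = 7.9 + 57 + 43 = 107.9 kg.
N mass = 15%×7.9 + 3%×57 + 0%×43 = 2.895 kg.
% N = 2.895 / 107.9 = 2.68304%.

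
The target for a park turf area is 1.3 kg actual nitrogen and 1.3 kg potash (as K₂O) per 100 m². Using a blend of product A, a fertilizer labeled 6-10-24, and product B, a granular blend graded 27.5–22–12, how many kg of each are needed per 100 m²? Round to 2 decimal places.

3.43 kg product A, 3.98 kg product B

Let a = kg of product A, b = kg of product B (per 100 m²).
N: 0.06·a + 0.275·b = 1.3
K₂O: 0.24·a + 0.12·b = 1.3
From row1: a = (1.3 − 0.275·b) / 0.06.
Into row2: 0.24·(1.3 − 0.275·b)/0.06 + 0.12·b = 1.3 → b = 3.97959, a = 3.42687.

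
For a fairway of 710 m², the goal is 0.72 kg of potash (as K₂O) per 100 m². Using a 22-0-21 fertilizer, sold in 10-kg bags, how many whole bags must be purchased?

3 bags

Product per 100 m² = 0.72 / 21% = 3.42857 kg.
Total product = 3.42857 × 710 / 100 = 24.3429 kg.
Bags = ⌈24.3429 / 10⌉ = 3.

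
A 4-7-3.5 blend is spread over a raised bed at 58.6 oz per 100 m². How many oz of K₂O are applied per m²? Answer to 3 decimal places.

0.021 oz K₂O per sq m

K₂O per 100 m² = 58.6 × 3.5% = 2.051 oz.
Convert to per m²: 2.051 × 0.01 = 0.02051 oz.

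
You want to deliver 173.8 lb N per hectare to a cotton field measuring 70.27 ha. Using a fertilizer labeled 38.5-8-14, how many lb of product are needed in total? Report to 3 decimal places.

31721.886 lb

Product per hectare = 173.8 / 38.5% = 451.429 lb.
Total product = 451.429 × 70.27 = 31721.8857 lb.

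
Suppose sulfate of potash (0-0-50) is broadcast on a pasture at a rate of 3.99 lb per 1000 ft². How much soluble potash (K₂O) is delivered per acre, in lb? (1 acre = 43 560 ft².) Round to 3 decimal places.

86.902 lb K₂O per acre

K₂O per 1000 ft² = 3.99 × 50% = 1.995 lb.
Convert to per acre: 1.995 × 43.56 = 86.9022 lb.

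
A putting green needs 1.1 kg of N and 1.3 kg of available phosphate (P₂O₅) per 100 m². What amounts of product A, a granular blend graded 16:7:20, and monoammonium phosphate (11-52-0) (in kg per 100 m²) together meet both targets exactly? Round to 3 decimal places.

With a, b = kg per 100 m² of product A and monoammonium phosphate:
N: 0.16·a + 0.11·b = 1.1
P₂O₅: 0.07·a + 0.52·b = 1.3
Eliminate b: (row1) − 0.11/0.52·(row2) → 0.145192·a = 0.825, so a = 5.68212.
Then b = (1.3 − 0.07·5.68212) / 0.52 = 1.7351.

5.682 kg product A, 1.735 kg monoammonium phosphate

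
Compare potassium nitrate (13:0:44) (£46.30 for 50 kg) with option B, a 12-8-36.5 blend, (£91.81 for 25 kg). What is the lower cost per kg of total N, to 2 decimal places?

£7.12 per kg N (potassium nitrate)

potassium nitrate: N per bag = 50 × 13% = 6.5 kg; cost = 46.30 / 6.5 = £7.1231/kg N.
option B: N per bag = 25 × 12% = 3 kg; cost = 91.81 / 3 = £30.6033/kg N.
potassium nitrate is cheaper.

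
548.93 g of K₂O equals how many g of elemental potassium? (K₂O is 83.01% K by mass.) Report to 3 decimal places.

455.667 g K

K = 548.93 × 0.8301 = 455.6668 g.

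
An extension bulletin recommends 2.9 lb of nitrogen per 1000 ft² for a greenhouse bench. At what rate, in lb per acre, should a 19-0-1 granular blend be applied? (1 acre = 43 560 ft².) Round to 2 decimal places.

Product per 1000 ft² = 2.9 / 19% = 15.2632 lb.
Convert to per acre: 15.2632 × 43.56 = 664.863 lb.

664.86 lb of product per acre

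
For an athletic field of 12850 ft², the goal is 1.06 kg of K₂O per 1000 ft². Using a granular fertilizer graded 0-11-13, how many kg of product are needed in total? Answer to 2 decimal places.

Product per 1000 ft² = 1.06 / 13% = 8.15385 kg.
Total product = 8.15385 × 12850 / 1000 = 104.777 kg.

104.78 kg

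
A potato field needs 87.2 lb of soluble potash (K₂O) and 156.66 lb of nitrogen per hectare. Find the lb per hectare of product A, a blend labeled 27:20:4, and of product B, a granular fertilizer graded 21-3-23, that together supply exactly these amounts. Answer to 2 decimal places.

Let a = lb of product A, b = lb of product B (per hectare).
K₂O: 0.04·a + 0.23·b = 87.2
N: 0.27·a + 0.21·b = 156.66
From row1: a = (87.2 − 0.23·b) / 0.04.
Into row2: 0.27·(87.2 − 0.23·b)/0.04 + 0.21·b = 156.66 → b = 321.743, a = 329.978.

329.98 lb product A, 321.74 lb product B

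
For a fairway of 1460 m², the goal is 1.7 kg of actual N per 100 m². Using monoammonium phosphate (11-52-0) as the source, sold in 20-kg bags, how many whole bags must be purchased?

12 bags

Product per 100 m² = 1.7 / 11% = 15.4545 kg.
Total product = 15.4545 × 1460 / 100 = 225.636 kg.
Bags = ⌈225.636 / 20⌉ = 12.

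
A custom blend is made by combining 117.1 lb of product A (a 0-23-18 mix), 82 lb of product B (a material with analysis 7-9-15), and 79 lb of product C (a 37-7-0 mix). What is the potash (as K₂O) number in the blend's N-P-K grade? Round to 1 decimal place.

12.0% K₂O

Total mass = 117.1 + 82 + 79 = 278.1 lb.
K₂O mass = 18%×117.1 + 15%×82 + 0%×79 = 33.378 lb.
% K₂O = 33.378 / 278.1 = 12.0022%.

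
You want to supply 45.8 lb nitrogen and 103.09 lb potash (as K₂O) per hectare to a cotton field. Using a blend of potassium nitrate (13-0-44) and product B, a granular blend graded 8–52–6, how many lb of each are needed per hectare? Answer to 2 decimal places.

Per-hectare balance (a = potassium nitrate, b = product B):
N: 0.13·a + 0.08·b = 45.8
K₂O: 0.44·a + 0.06·b = 103.09
Eliminate a: (row1) − 0.13/0.44·(row2) → 0.0622727·b = 15.3416, so b = 246.361.
Back-substitute: a = (45.8 − 0.08·246.361) / 0.13 = 200.701.

200.70 lb potassium nitrate, 246.36 lb product B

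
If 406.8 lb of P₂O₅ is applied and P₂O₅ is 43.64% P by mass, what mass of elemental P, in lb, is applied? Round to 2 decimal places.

177.53 lb P

P = 406.8 × 0.4364 = 177.528 lb.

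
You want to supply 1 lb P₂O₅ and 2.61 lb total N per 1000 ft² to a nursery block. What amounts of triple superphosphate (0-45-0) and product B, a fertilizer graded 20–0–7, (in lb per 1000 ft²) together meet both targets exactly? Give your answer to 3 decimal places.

2.222 lb triple superphosphate, 13.050 lb product B

With a, b = lb per 1000 ft² of triple superphosphate and product B:
P₂O₅: 0.45·a + 0·b = 1
N: 0·a + 0.2·b = 2.61
Solving simultaneously: a = 2.22222, b = 13.05.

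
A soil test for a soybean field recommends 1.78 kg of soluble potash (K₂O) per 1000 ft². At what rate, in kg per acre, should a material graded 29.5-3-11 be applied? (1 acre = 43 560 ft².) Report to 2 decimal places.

Product per 1000 ft² = 1.78 / 11% = 16.1818 kg.
Convert to per acre: 16.1818 × 43.56 = 704.88 kg.

704.88 kg of product per acre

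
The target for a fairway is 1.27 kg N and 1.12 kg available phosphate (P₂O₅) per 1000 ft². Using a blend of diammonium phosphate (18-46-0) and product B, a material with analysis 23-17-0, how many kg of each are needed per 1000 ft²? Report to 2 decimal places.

Per-1000 ft² balance (a = diammonium phosphate, b = product B):
N: 0.18·a + 0.23·b = 1.27
P₂O₅: 0.46·a + 0.17·b = 1.12
Solving simultaneously: a = 0.554521, b = 5.08777.

0.55 kg diammonium phosphate, 5.09 kg product B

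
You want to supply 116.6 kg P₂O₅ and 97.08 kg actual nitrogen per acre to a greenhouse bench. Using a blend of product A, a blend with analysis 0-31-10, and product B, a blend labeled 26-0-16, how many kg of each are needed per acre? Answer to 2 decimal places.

Per-acre balance (a = product A, b = product B):
P₂O₅: 0.31·a + 0·b = 116.6
N: 0·a + 0.26·b = 97.08
Solving simultaneously: a = 376.129, b = 373.3846.

376.13 kg product A, 373.38 kg product B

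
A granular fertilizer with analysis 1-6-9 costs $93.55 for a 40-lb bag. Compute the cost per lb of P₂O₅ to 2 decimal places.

P₂O₅ in bag = 40 × 6% = 2.4 lb.
Cost per lb P₂O₅ = $93.55 / 2.4 = $38.9792.

$38.98 per lb P₂O₅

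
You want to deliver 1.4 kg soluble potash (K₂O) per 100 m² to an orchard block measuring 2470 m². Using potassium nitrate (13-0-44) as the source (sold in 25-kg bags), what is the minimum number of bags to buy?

Product per 100 m² = 1.4 / 44% = 3.18182 kg.
Total product = 3.18182 × 2470 / 100 = 78.5909 kg.
Bags = ⌈78.5909 / 25⌉ = 4.

4 bags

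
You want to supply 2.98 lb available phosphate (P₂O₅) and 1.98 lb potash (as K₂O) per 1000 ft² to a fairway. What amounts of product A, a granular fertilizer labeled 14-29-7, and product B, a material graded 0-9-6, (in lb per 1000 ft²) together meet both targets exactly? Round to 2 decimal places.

0.05 lb product A, 32.94 lb product B

With a, b = lb per 1000 ft² of product A and product B:
P₂O₅: 0.29·a + 0.09·b = 2.98
K₂O: 0.07·a + 0.06·b = 1.98
Eliminate b: (row1) − 0.09/0.06·(row2) → 0.185·a = 0.01, so a = 0.0540541.
Then b = (1.98 − 0.07·0.0540541) / 0.06 = 32.9369.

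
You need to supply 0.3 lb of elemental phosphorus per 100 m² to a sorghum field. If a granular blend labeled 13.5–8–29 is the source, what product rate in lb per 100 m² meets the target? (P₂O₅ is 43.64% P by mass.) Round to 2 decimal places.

As P₂O₅: 0.3 / 0.4364 = 0.687443 lb per 100 m².
Product per 100 m² = 0.687443 / 8% = 8.59303 lb.

8.59 lb of product per hundred sq m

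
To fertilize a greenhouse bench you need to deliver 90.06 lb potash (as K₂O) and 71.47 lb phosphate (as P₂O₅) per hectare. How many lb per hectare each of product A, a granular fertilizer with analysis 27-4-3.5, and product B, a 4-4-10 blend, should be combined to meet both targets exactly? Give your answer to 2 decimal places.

Let a = lb of product A, b = lb of product B (per hectare).
K₂O: 0.035·a + 0.1·b = 90.06
P₂O₅: 0.04·a + 0.04·b = 71.47
Eliminate a: (row1) − 0.035/0.04·(row2) → 0.065·b = 27.5237, so b = 423.442.
Back-substitute: a = (90.06 − 0.1·423.442) / 0.035 = 1363.308.

1363.31 lb product A, 423.44 lb product B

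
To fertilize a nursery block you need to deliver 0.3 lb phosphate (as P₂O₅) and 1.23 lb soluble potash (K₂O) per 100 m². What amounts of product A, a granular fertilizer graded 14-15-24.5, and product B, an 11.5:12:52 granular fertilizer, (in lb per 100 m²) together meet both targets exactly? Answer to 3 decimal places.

With a, b = lb per 100 m² of product A and product B:
P₂O₅: 0.15·a + 0.12·b = 0.3
K₂O: 0.245·a + 0.52·b = 1.23
Eliminate b: (row1) − 0.12/0.52·(row2) → 0.0934615·a = 0.0161538, so a = 0.17284.
Then b = (1.23 − 0.245·0.17284) / 0.52 = 2.28395.

0.173 lb product A, 2.284 lb product B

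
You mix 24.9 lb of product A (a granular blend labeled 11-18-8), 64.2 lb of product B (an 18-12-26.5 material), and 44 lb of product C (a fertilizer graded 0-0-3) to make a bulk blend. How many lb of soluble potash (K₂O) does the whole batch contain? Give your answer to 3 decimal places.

20.325 lb K₂O

K₂O mass = 8%×24.9 + 26.5%×64.2 + 3%×44 = 20.325 lb.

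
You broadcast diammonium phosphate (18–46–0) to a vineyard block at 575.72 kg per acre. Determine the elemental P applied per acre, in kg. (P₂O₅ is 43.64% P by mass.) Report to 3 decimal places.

P₂O₅ per acre = 575.72 × 46% = 264.831 kg.
Elemental P = 264.831 × 0.4364 = 115.5723 kg per acre.

115.572 kg P per acre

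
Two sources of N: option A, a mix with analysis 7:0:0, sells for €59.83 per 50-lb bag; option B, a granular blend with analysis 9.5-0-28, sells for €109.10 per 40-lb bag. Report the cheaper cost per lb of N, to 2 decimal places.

€17.09 per lb N (option A)

option A: N per bag = 50 × 7% = 3.5 lb; cost = 59.83 / 3.5 = €17.0943/lb N.
option B: N per bag = 40 × 9.5% = 3.8 lb; cost = 109.10 / 3.8 = €28.7105/lb N.
option A is cheaper.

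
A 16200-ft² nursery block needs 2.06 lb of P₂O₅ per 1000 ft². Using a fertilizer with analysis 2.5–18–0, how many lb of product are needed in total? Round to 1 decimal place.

Product per 1000 ft² = 2.06 / 18% = 11.4444 lb.
Total product = 11.4444 × 16200 / 1000 = 185.4 lb.

185.4 lb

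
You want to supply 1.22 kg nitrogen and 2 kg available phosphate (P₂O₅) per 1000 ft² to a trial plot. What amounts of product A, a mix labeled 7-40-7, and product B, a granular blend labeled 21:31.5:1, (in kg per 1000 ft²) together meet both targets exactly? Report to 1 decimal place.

0.6 kg product A, 5.6 kg product B

Let a = kg of product A, b = kg of product B (per 1000 ft²).
N: 0.07·a + 0.21·b = 1.22
P₂O₅: 0.4·a + 0.315·b = 2
Solving simultaneously: a = 0.576271, b = 5.61743.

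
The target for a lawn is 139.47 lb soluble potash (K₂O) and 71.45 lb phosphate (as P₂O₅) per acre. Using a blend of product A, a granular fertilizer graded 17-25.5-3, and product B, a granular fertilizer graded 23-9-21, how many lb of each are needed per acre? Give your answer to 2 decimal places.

With a, b = lb per acre of product A and product B:
K₂O: 0.03·a + 0.21·b = 139.47
P₂O₅: 0.255·a + 0.09·b = 71.45
Eliminate a: (row1) − 0.03/0.255·(row2) → 0.199412·b = 131.064, so b = 657.254.
Back-substitute: a = (139.47 − 0.21·657.254) / 0.03 = 48.2242.

48.22 lb product A, 657.25 lb product B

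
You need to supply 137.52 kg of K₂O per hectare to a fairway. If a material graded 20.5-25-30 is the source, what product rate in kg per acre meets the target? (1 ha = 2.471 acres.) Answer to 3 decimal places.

185.512 kg of product per acre

Product per hectare = 137.52 / 30% = 458.4 kg.
Convert to per acre: 458.4 × 0.404694 = 185.5119 kg.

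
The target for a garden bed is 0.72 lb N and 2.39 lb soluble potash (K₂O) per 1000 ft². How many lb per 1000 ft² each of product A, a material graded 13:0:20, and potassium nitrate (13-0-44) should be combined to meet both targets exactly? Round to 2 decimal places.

Let a = lb of product A, b = lb of potassium nitrate (per 1000 ft²).
N: 0.13·a + 0.13·b = 0.72
K₂O: 0.2·a + 0.44·b = 2.39
Solving simultaneously: a = 0.195513, b = 5.34295.

0.20 lb product A, 5.34 lb potassium nitrate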